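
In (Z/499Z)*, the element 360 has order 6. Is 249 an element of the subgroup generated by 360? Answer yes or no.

no

249 ∈ ⟨360⟩ iff 249^6 ≡ 1 (mod 499), since |⟨360⟩| = 6.
249^6 mod 499 = 39.
Since 39 ≠ 1, 249 does not lie in the subgroup.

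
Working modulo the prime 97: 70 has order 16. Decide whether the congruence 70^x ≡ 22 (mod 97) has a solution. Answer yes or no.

22 ∈ ⟨70⟩ iff 22^16 ≡ 1 (mod 97), since |⟨70⟩| = 16.
22^16 mod 97 = 1.
Since 1 = 1, 22 lies in the subgroup.

yes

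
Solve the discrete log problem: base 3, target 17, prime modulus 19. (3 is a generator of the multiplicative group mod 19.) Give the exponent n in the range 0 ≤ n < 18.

Successive powers of 3 modulo 19:
  3^0=1  3^1=3  3^2=9  3^3=8  3^4=5  3^5=15
  3^6=7  3^7=2  3^8=6  3^9=18  3^10=16  3^11=10
  3^12=11  3^13=14  3^14=4  3^15=12  3^16=17
So 3^16 ≡ 17 (mod 19), giving n = 16.

16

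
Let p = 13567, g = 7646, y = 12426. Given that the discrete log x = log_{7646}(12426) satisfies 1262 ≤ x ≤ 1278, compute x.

Compute 7646^1262 mod 13567 = 5929, then multiply by 7646 repeatedly:
  7646^1262=5929  7646^1263=5787  7646^1264=5415  7646^1265=10173  7646^1266=3147
  7646^1267=7671  7646^1268=2325  7646^1269=4180  7646^1270=9995  7646^1271=12426
Found 12426 at exponent 1271.

1271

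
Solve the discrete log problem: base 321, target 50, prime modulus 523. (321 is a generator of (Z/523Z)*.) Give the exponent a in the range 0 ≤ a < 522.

Baby-step giant-step with m = ceil(sqrt(522)) = 23.
Baby table (321^j mod 523 for j=0..22):
  0:1  1:321  2:10  3:72  4:100  5:197  6:477  7:401
  8:63  9:349  10:107  11:352  12:24  13:382  14:240  15:159
  16:308  17:21  18:465  19:210  20:466  21:8  22:476
Giant step factor: 321^(-23) ≡ 85 (mod 523).
Scan 50·85^i mod 523 for i = 0, 1, …:
  i=0: 50   i=1: 66   i=2: 380   i=3: 397
  i=4: 273   i=5: 193   i=6: 192   i=7: 107
Match at i=7, j=10: a = 7·23 + 10 = 171.

171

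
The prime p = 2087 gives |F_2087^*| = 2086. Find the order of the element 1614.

The order of 1614 must divide p − 1 = 2086 = 2 · 7 · 149.
Divisors: 1, 2, 7, 14, 149, 298, 1043, 2086.
Check each in increasing order: 1614^1 ≡ 1614;  1614^2 ≡ 420;  1614^7 ≡ 669;  1614^14 ≡ 943;  1614^149 ≡ 2011;  1614^298 ≡ 1602;  1614^1043 ≡ 1.
Smallest exponent giving 1 is 1043.

1043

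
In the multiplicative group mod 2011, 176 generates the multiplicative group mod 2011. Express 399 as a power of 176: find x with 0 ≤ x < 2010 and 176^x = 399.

Baby-step giant-step with m = ceil(sqrt(2010)) = 45.
Baby table (176^j mod 2011 for j=0..44):
  0:1  1:176  2:811  3:1966  4:124  5:1714  6:14  7:453
  8:1299  9:1381  10:1736  11:1875  12:196  13:309  14:87  15:1235
  16:172  17:107  18:733  19:304  20:1218  21:1202  22:397  23:1498
  24:207  25:234  26:964  27:740  28:1536  29:862  30:887  31:1265
  32:1430  33:305  34:1394  35:2  36:352  37:1622  38:1921  39:248
  40:1417  41:28  42:906  43:587  44:751
Giant step factor: 176^(-45) ≡ 1064 (mod 2011).
Scan 399·1064^i mod 2011 for i = 0, 1, …:
  i=0: 399   i=1: 215   i=2: 1517   i=3: 1266
  i=4: 1665   i=5: 1880   i=6: 1386   i=7: 641
  i=8: 295   i=9: 164     …   i=33: 921
  i=34: 587
Match at i=34, j=43: x = 34·45 + 43 = 1573.

1573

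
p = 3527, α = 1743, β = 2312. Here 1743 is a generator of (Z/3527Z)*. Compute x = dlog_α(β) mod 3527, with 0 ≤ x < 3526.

Baby-step giant-step with m = ceil(sqrt(3526)) = 60.
Baby table (1743^j mod 3527 for j=0..59):
  0:1  1:1743  2:1302  3:1525  4:2244  5:3376  6:1332  7:910
  8:2507  9:3275  10:1639  11:3434  12:143  13:2359  14:2782  15:2928
  16:3462  17:3096  18:18  19:3158  20:2274  21:2761  22:1595  23:809
  24:2814  25:2272  26:2802  27:2518  28:1286  29:1853  30:2574  31:138
  32:698  33:3326  34:2357  35:2823  36:324  37:412  38:2135  39:320
  40:494  41:454  42:1274  43:2099  44:1058  45:3000  46:1986  47:1611
  48:481  49:2484  50:1983  51:3436  52:102  53:1436  54:2305  55:362
  56:3160  57:2233  58:1838  59:1118
Giant step factor: 1743^(-60) ≡ 1628 (mod 3527).
Scan 2312·1628^i mod 3527 for i = 0, 1, …:
  i=0: 2312   i=1: 627   i=2: 1453   i=3: 2394
  i=4: 97   i=5: 2728   i=6: 691   i=7: 3362
  i=8: 2959   i=9: 2897     …   i=48: 1770
  i=49: 1
Match at i=49, j=0: x = 49·60 + 0 = 2940.

2940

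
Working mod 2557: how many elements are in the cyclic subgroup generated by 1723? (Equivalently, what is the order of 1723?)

2556

The order of 1723 must divide p − 1 = 2556 = 2^2 · 3^2 · 71.
Divisors: 1, 2, 3, 4, 6, 9, 12, 18, 36, 71, 142, 213, 284, 426, 639, 852, 1278, 2556.
Check each in increasing order: 1723^1 ≡ 1723;  1723^2 ≡ 52;  1723^3 ≡ 101;  1723^4 ≡ 147;  1723^6 ≡ 2530;  1723^9 ≡ 2387;  1723^12 ≡ 729;  1723^18 ≡ 773;  1723^36 ≡ 1748;  1723^71 ≡ 2272;  1723^142 ≡ 1958;  1723^213 ≡ 1953;  1723^284 ≡ 821;  1723^426 ≡ 1722;  1723^639 ≡ 611;  1723^852 ≡ 1721;  1723^1278 ≡ 2556;  1723^2556 ≡ 1.
Smallest exponent giving 1 is 2556.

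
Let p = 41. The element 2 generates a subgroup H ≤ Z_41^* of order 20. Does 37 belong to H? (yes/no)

yes

⟨2⟩ has order 20; its elements mod 41 are {1, 2, 4, 5, 8, 9, 10, 16, 18, 20, 21, 23, 25, 31, 32, 33, 36, 37, 39, 40}.
37 is in this set.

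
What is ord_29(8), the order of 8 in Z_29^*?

28

The order of 8 must divide p − 1 = 28 = 2^2 · 7.
Divisors: 1, 2, 4, 7, 14, 28.
Check each in increasing order: 8^1 ≡ 8;  8^2 ≡ 6;  8^4 ≡ 7;  8^7 ≡ 17;  8^14 ≡ 28;  8^28 ≡ 1.
Smallest exponent giving 1 is 28.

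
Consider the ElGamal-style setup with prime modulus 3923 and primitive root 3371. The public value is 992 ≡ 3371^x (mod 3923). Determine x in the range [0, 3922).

1407

Baby-step giant-step with m = ceil(sqrt(3922)) = 63.
Baby table (3371^j mod 3923 for j=0..62):
  0:1  1:3371  2:2633  3:2017  4:748  5:2942  6:138  7:2284
  8:2438  9:3736  10:1226  11:1927  12:3352  13:1352  14:2989  15:1655
  16:499  17:3085  18:3585  19:2195  20:567  21:856  22:2171  23:2046
  24:432  25:839  26:3709  27:438  28:1450  29:3815  30:771  31:2015
  32:1852  33:1599  34:27  35:788  36:477  37:3460  38:581  39:974
  40:3726  41:2823  42:3058  43:2797  44:1718  45:1030  46:275  47:1197
  48:2243  49:1532  50:1704  51:912  52:2643  53:420  54:3540  55:3497
  56:3695  57:320  58:3818  59:3038  60:2068  61:57  62:3843
Giant step factor: 3371^(-63) ≡ 822 (mod 3923).
Scan 992·822^i mod 3923 for i = 0, 1, …:
  i=0: 992   i=1: 3363   i=2: 2594   i=3: 2079
  i=4: 2433   i=5: 3119   i=6: 2099   i=7: 3181
  i=8: 2064   i=9: 1872     …   i=21: 2855
  i=22: 856
Match at i=22, j=21: x = 22·63 + 21 = 1407.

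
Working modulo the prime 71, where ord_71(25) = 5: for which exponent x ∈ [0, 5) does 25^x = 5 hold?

3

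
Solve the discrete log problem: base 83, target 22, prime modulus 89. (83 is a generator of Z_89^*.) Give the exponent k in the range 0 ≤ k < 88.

68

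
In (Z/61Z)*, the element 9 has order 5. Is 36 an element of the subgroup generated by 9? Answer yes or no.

⟨9⟩ has order 5; its elements mod 61 are {1, 9, 20, 34, 58}.
36 is not in this set.

no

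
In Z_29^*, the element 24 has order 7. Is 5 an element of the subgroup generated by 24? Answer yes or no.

no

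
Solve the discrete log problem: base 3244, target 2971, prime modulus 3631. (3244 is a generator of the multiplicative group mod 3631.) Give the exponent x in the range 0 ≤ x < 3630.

Baby-step giant-step with m = ceil(sqrt(3630)) = 61.
Baby table (3244^j mod 3631 for j=0..60):
  0:1  1:3244  2:898  3:1050  4:322  5:2471  6:2307  7:417
  8:2016  9:473  10:2130  11:3558  12:2834  13:3435  14:3232  15:1911
  16:1167  17:2246  18:2238  19:1703  20:1781  21:643  22:1698  23:85
  24:3415  25:79  26:2106  27:1953  28:3068  29:21  30:2766  31:703
  32:264  33:3131  34:1057  35:1244  36:1495  37:2395  38:2671  39:1158
  40:2098  41:1418  42:3146  43:2514  44:190  45:2721  46:3594  47:3426
  48:3084  49:1091  50:2610  51:2979  52:1785  53:2726  54:1659  55:654
  56:1072  57:2701  58:441  59:3621  60:239
Giant step factor: 3244^(-61) ≡ 1080 (mod 3631).
Scan 2971·1080^i mod 3631 for i = 0, 1, …:
  i=0: 2971   i=1: 2507   i=2: 2465   i=3: 677
  i=4: 1329   i=5: 1075   i=6: 2711   i=7: 1294
  i=8: 3216   i=9: 2044     …   i=55: 1125
  i=56: 2246
Match at i=56, j=17: x = 56·61 + 17 = 3433.

3433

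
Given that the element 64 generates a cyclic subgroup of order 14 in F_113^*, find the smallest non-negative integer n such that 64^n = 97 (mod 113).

3

Successive powers of 64 modulo 113:
  64^0=1  64^1=64  64^2=28  64^3=97
So 64^3 ≡ 97 (mod 113), giving n = 3.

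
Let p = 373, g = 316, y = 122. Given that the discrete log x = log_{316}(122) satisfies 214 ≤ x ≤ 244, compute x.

242

Compute 316^214 mod 373 = 327, then multiply by 316 repeatedly:
  316^214=327  316^215=11  316^216=119  316^217=304  316^218=203
  316^219=365  316^220=83  316^221=118  316^222=361  316^223=311
  316^224=177  316^225=355  316^226=280  316^227=79  316^228=346
  316^229=47  316^230=305  316^231=146  316^232=257  316^233=271
  316^234=219  316^235=199  316^236=220  316^237=142  316^238=112
  316^239=330  316^240=213  316^241=168  316^242=122
Found 122 at exponent 242.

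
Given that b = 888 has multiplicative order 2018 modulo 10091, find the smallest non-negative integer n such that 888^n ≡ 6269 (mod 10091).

1234

Baby-step giant-step with m = ceil(sqrt(2018)) = 45.
Baby table (888^j mod 10091 for j=0..44):
  0:1  1:888  2:1446  3:2491  4:2079  5:9590  6:9207  7:2106
  8:3293  9:7885  10:8817  11:8971  12:4449  13:5131  14:5287  15:2541
  16:6115  17:1162  18:2574  19:5146  20:8516  21:4049  22:3116  23:2074
  24:5150  25:1977  26:9833  27:2989  28:299  29:3146  30:8532  31:8166
  32:6070  33:1566  34:8141  35:4052  36:5780  37:6412  38:2532  39:8214
  40:8330  41:337  42:6617  43:2934  44:1914
Giant step factor: 888^(-45) ≡ 2093 (mod 10091).
Scan 6269·2093^i mod 10091 for i = 0, 1, …:
  i=0: 6269   i=1: 2717   i=2: 5448   i=3: 9925
  i=4: 5747   i=5: 10090   i=6: 7998   i=7: 8936
  i=8: 4425   i=9: 8078     …   i=26: 2659
  i=27: 5146
Match at i=27, j=19: n = 27·45 + 19 = 1234.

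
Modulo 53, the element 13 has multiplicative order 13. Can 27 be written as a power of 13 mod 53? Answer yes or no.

⟨13⟩ has order 13; its elements mod 53 are {1, 10, 13, 15, 16, 24, 28, 36, 42, 44, 46, 47, 49}.
27 is not in this set.

no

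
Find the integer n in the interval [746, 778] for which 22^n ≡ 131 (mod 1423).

751

Compute 22^746 mod 1423 = 393, then multiply by 22 repeatedly:
  22^746=393  22^747=108  22^748=953  22^749=1044  22^750=200
  22^751=131
Found 131 at exponent 751.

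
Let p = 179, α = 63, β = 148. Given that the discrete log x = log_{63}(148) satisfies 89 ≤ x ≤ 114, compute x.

Compute 63^89 mod 179 = 178, then multiply by 63 repeatedly:
  63^89=178  63^90=116  63^91=148
Found 148 at exponent 91.

91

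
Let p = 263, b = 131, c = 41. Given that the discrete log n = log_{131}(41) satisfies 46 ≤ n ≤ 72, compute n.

53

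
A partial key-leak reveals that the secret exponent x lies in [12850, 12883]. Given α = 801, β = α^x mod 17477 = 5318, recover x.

Compute 801^12850 mod 17477 = 11854, then multiply by 801 repeatedly:
  801^12850=11854  801^12851=5043  801^12852=2256  801^12853=6925  801^12854=6716
  801^12855=14077  801^12856=3012  801^12857=786  801^12858=414  801^12859=17028
  801^12860=7368  801^12861=12019  801^12862=14869  801^12863=8232  801^12864=5003
  801^12865=5170  801^12866=16598  801^12867=12478  801^12868=15511  801^12869=15641
  801^12870=14909  801^12871=5318
Found 5318 at exponent 12871.

12871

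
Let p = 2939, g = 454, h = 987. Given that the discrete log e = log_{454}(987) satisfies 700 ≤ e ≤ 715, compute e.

Compute 454^700 mod 2939 = 574, then multiply by 454 repeatedly:
  454^700=574  454^701=1964  454^702=1139  454^703=2781  454^704=1743
  454^705=731  454^706=2706  454^707=22  454^708=1171  454^709=2614
  454^710=2339  454^711=927  454^712=581  454^713=2203  454^714=902
  454^715=987
Found 987 at exponent 715.

715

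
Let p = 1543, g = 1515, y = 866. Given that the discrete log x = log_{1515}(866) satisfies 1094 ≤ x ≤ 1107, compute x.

1099

Compute 1515^1094 mod 1543 = 295, then multiply by 1515 repeatedly:
  1515^1094=295  1515^1095=998  1515^1096=1373  1515^1097=131  1515^1098=961
  1515^1099=866
Found 866 at exponent 1099.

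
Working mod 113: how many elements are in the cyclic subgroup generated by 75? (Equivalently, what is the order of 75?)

The order of 75 must divide p − 1 = 112 = 2^4 · 7.
Divisors: 1, 2, 4, 7, 8, 14, 16, 28, 56, 112.
Check each in increasing order: 75^1 ≡ 75;  75^2 ≡ 88;  75^4 ≡ 60;  75^7 ≡ 48;  75^8 ≡ 97;  75^14 ≡ 44;  75^16 ≡ 30;  75^28 ≡ 15;  75^56 ≡ 112;  75^112 ≡ 1.
Smallest exponent giving 1 is 112.

112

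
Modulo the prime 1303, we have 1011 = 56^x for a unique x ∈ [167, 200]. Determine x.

172

Compute 56^167 mod 1303 = 651, then multiply by 56 repeatedly:
  56^167=651  56^168=1275  56^169=1038  56^170=796  56^171=274
  56^172=1011
Found 1011 at exponent 172.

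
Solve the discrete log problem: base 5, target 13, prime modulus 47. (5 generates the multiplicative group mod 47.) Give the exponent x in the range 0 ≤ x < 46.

Successive powers of 5 modulo 47:
  5^0=1  5^1=5  5^2=25  5^3=31  5^4=14  5^5=23
  5^6=21  5^7=11  5^8=8  5^9=40  5^10=12  5^11=13
So 5^11 ≡ 13 (mod 47), giving x = 11.

11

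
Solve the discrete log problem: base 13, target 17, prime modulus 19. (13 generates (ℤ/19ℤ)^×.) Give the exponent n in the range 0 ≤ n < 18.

2

Successive powers of 13 modulo 19:
  13^0=1  13^1=13  13^2=17
So 13^2 ≡ 17 (mod 19), giving n = 2.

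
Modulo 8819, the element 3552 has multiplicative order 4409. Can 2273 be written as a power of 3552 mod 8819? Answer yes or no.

no

2273 ∈ ⟨3552⟩ iff 2273^4409 ≡ 1 (mod 8819), since |⟨3552⟩| = 4409.
2273^4409 mod 8819 = 8818.
Since 8818 ≠ 1, 2273 does not lie in the subgroup.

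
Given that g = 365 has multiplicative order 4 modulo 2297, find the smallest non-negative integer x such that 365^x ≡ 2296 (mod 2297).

2

Successive powers of 365 modulo 2297:
  365^0=1  365^1=365  365^2=2296
So 365^2 ≡ 2296 (mod 2297), giving x = 2.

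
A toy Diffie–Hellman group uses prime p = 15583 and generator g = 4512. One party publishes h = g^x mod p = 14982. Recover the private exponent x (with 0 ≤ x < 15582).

Baby-step giant-step with m = ceil(sqrt(15582)) = 125.
Baby table (4512^j mod 15583 for j=0..124):
  0:1  1:4512  2:6746  3:4353  4:6156  5:6966  6:15264  7:9891
  8:14063  9:13863  10:15277  11:6215  12:8263  13:8120  14:1807  15:3275
  16:4116  17:12039  18:13213  19:12081  20:138  21:14919  22:11551  23:8560
  24:8046  25:10745  26:2727  27:9237  28:8402  29:11968  30:4521  31:605
  32:2735  33:14167  34:38  35:43  36:7020  37:9584  38:183  39:15380
  40:3461  41:1866  42:4572  43:12555  44:3955  45:2425  46:2334  47:12483
  48:6334  49:15369  50:578  51:5575  52:3438  53:7171  54:5244  55:5934
  56:2614  57:13620  58:9671  59:3152  60:10128  61:8180  62:7616  63:2877
  64:385  65:7407  66:10432  67:8524  68:1444  69:1634  70:1849  71:5783
  72:6954  73:7869  74:6854  75:8576  76:2323  77:9600  78:10043  79:14235
  80:10777  81:6864  82:6947  83:7451  84:6381  85:9271  86:5980  87:7587
  88:12276  89:7330  90:5834  91:3321  92:9089  93:10695  94:10872  95:14763
  96:8914  97:245  98:14630  99:972  100:6841  101:12252  102:8123  103:15343
  104:7930  105:1592  106:14924  107:2945  108:11124  109:14228  110:10359  111:6391
  112:7642  113:11108  114:4368  115:11504  116:14658  117:2644  118:8733  119:9472
  120:9078  121:7812  122:14581  123:13629  124:3530
Giant step factor: 4512^(-125) ≡ 1026 (mod 15583).
Scan 14982·1026^i mod 15583 for i = 0, 1, …:
  i=0: 14982   i=1: 6694   i=2: 11524   i=3: 11710
  i=4: 15550   i=5: 12891   i=6: 11782   i=7: 11507
  i=8: 9851   i=9: 9342     …   i=77: 7120
  i=78: 12276
Match at i=78, j=88: x = 78·125 + 88 = 9838.

9838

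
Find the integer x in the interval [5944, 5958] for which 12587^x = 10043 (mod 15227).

Compute 12587^5944 mod 15227 = 8336, then multiply by 12587 repeatedly:
  12587^5944=8336  12587^5945=11202  12587^5946=12781  12587^5947=1192  12587^5948=5109
  12587^5949=3362  12587^5950=1661  12587^5951=336  12587^5952=11353  12587^5953=10043
Found 10043 at exponent 5953.

5953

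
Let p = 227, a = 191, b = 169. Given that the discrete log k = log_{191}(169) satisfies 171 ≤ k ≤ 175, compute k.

172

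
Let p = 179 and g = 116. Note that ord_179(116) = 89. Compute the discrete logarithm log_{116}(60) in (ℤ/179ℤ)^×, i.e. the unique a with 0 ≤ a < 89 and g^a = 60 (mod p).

Successive powers of 116 modulo 179:
  116^0=1  116^1=116  116^2=31  116^3=16  116^4=66  116^5=138
  116^6=77  116^7=161  116^8=60
So 116^8 ≡ 60 (mod 179), giving a = 8.

8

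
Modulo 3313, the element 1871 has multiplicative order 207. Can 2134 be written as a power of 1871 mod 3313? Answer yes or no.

yes

2134 ∈ ⟨1871⟩ iff 2134^207 ≡ 1 (mod 3313), since |⟨1871⟩| = 207.
2134^207 mod 3313 = 1.
Since 1 = 1, 2134 lies in the subgroup.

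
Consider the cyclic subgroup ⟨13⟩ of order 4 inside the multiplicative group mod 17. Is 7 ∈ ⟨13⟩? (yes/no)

no

⟨13⟩ has order 4; its elements mod 17 are {1, 4, 13, 16}.
7 is not in this set.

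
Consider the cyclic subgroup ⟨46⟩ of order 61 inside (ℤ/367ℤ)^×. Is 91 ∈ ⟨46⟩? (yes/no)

no

91 ∈ ⟨46⟩ iff 91^61 ≡ 1 (mod 367), since |⟨46⟩| = 61.
91^61 mod 367 = 83.
Since 83 ≠ 1, 91 does not lie in the subgroup.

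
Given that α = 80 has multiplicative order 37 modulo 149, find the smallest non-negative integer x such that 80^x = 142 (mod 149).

2

Successive powers of 80 modulo 149:
  80^0=1  80^1=80  80^2=142
So 80^2 ≡ 142 (mod 149), giving x = 2.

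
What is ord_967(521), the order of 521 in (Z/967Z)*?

The order of 521 must divide p − 1 = 966 = 2 · 3 · 7 · 23.
Divisors: 1, 2, 3, 6, 7, 14, 21, 23, 42, 46, 69, 138, 161, 322, 483, 966.
Check each in increasing order: 521^1 ≡ 521;  521^2 ≡ 681;  521^3 ≡ 879;  521^6 ≡ 8;  521^7 ≡ 300;  521^14 ≡ 69;  521^21 ≡ 393;  521^23 ≡ 741;  521^42 ≡ 696;  521^46 ≡ 792;  521^69 ≡ 870;  521^138 ≡ 706;  521^161 ≡ 966;  521^322 ≡ 1.
Smallest exponent giving 1 is 322.

322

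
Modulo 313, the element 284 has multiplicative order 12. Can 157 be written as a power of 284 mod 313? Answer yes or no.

no

⟨284⟩ has order 12; its elements mod 313 are {1, 25, 29, 54, 98, 99, 214, 215, 259, 284, 288, 312}.
157 is not in this set.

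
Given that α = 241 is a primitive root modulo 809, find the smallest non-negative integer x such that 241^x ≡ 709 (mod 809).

Baby-step giant-step with m = ceil(sqrt(808)) = 29.
Baby table (241^j mod 809 for j=0..28):
  0:1  1:241  2:642  3:203  4:383  5:77  6:759  7:85
  8:260  9:367  10:266  11:195  12:73  13:604  14:753  15:257
  16:453  17:767  18:395  19:542  20:373  21:94  22:2  23:482
  24:475  25:406  26:766  27:154  28:709
Giant step factor: 241^(-29) ≡ 671 (mod 809).
Scan 709·671^i mod 809 for i = 0, 1, …:
  i=0: 709
Match at i=0, j=28: x = 0·29 + 28 = 28.

28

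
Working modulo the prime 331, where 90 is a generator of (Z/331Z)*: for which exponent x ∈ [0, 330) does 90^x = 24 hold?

206

Baby-step giant-step with m = ceil(sqrt(330)) = 19.
Baby table (90^j mod 331 for j=0..18):
  0:1  1:90  2:156  3:138  4:173  5:13  6:177  7:42
  8:139  9:263  10:169  11:315  12:215  13:152  14:109  15:211
  16:123  17:147  18:321
Giant step factor: 90^(-19) ≡ 210 (mod 331).
Scan 24·210^i mod 331 for i = 0, 1, …:
  i=0: 24   i=1: 75   i=2: 193   i=3: 148
  i=4: 297   i=5: 142   i=6: 30   i=7: 11
  i=8: 324   i=9: 185   i=10: 123
Match at i=10, j=16: x = 10·19 + 16 = 206.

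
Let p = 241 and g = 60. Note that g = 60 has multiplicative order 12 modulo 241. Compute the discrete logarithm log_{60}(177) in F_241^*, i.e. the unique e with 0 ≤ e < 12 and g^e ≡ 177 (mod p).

Successive powers of 60 modulo 241:
  60^0=1  60^1=60  60^2=226  60^3=64  60^4=225  60^5=4
  60^6=240  60^7=181  60^8=15  60^9=177
So 60^9 ≡ 177 (mod 241), giving e = 9.

9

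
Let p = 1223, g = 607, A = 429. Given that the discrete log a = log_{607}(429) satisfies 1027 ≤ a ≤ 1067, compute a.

Compute 607^1027 mod 1223 = 1214, then multiply by 607 repeatedly:
  607^1027=1214  607^1028=652  607^1029=735  607^1030=973  607^1031=1125
  607^1032=441  607^1033=1073  607^1034=675  607^1035=20  607^1036=1133
  607^1037=405  607^1038=12  607^1039=1169  607^1040=243  607^1041=741
  607^1042=946  607^1043=635  607^1044=200  607^1045=323  607^1046=381
  607^1047=120  607^1048=683  607^1049=1207  607^1050=72  607^1051=899
  607^1052=235  607^1053=777  607^1054=784  607^1055=141  607^1056=1200
  607^1057=715  607^1058=1063  607^1059=720  607^1060=429
Found 429 at exponent 1060.

1060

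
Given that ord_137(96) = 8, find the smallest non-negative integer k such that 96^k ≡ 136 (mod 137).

4

Successive powers of 96 modulo 137:
  96^0=1  96^1=96  96^2=37  96^3=127  96^4=136
So 96^4 ≡ 136 (mod 137), giving k = 4.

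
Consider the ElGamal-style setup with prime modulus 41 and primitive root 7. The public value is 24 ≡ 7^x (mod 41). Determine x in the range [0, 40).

27

Successive powers of 7 modulo 41:
  7^0=1  7^1=7  7^2=8  7^3=15  7^4=23  7^5=38
  7^6=20  7^7=17  7^8=37  7^9=13  7^10=9  7^11=22
  7^12=31  7^13=12  7^14=2  7^15=14  7^16=16  7^17=30
  7^18=5  7^19=35  7^20=40  7^21=34  7^22=33  7^23=26
  7^24=18  7^25=3  7^26=21  7^27=24
So 7^27 ≡ 24 (mod 41), giving x = 27.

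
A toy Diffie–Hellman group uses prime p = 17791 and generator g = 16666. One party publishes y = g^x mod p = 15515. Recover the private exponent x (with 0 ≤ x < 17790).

10836

Baby-step giant-step with m = ceil(sqrt(17790)) = 134.
Baby table (16666^j mod 17791 for j=0..133):
  0:1  1:16666  2:2464  3:3396  4:4565  5:5974  6:4248  7:6779
  8:5964  9:15498  10:17721  11:7586  12:5430  13:11354  14:688  15:8804
  16:5087  17:5827  18:9504  19:391  20:4900  21:2710  22:11302  23:5815
  24:5213  25:6405  26:17521  27:1303  28:10778  29:8212  30:12820  31:6001
  32:9455  33:2143  34:8701  35:14216  36:1109  37:15536  38:10553  39:12263
  40:9941  41:6914  42:14208  43:10109  44:13615  45:1176  46:11325  47:15522
  48:8512  49:13349  50:15770  51:14168  52:1736  53:4010  54:7664  55:6635
  56:7845  57:16502  58:9054  59:8493  60:16933  61:4536  62:3017  63:3956
  64:15041  65:15907  66:2371  67:1275  68:6696  69:10384  70:6687  71:2718
  72:2302  73:7736  74:14590  75:7343  76:11940  77:17496  78:11637  79:2551
  80:12267  81:5441  82:16770  83:10001  84:10578  85:1929  86:377  87:2859
  88:3796  89:17131  90:13069  91:10532  92:306  93:11570  94:6762  95:7298
  96:9192  97:13362  98:1145  99:10618  100:10302  101:9982  102:14162  103:8486
  104:7017  105:5079  106:14827  107:7583  108:8805  109:3962  110:8291  111:12900
  112:4956  113:10874  114:6958  115:290  116:11779  117:2920  118:6335  119:7316
  120:6733  121:4341  122:8900  123:3833  124:11088  125:15282  126:11647  127:9092
  128:1325  129:3819  130:9047  131:16368  132:17476  133:16346
Giant step factor: 16666^(-134) ≡ 1288 (mod 17791).
Scan 15515·1288^i mod 17791 for i = 0, 1, …:
  i=0: 15515   i=1: 4027   i=2: 9595   i=3: 11406
  i=4: 13353   i=5: 12558   i=6: 2685   i=7: 6826
  i=8: 3134   i=9: 15826     …   i=79: 14858
  i=80: 11779
Match at i=80, j=116: x = 80·134 + 116 = 10836.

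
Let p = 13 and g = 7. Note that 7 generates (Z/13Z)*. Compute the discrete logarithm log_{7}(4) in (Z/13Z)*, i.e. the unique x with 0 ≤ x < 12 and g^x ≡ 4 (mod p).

Successive powers of 7 modulo 13:
  7^0=1  7^1=7  7^2=10  7^3=5  7^4=9  7^5=11
  7^6=12  7^7=6  7^8=3  7^9=8  7^10=4
So 7^10 ≡ 4 (mod 13), giving x = 10.

10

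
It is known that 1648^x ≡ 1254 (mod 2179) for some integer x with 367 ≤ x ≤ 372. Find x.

367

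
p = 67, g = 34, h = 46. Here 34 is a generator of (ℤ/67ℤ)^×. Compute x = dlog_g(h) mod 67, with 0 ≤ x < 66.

Baby-step giant-step with m = ceil(sqrt(66)) = 9.
Baby table (34^j mod 67 for j=0..8):
  0:1  1:34  2:17  3:42  4:21  5:44  6:22  7:11
  8:39
Giant step factor: 34^(-9) ≡ 43 (mod 67).
Scan 46·43^i mod 67 for i = 0, 1, …:
  i=0: 46   i=1: 35   i=2: 31   i=3: 60
  i=4: 34
Match at i=4, j=1: x = 4·9 + 1 = 37.

37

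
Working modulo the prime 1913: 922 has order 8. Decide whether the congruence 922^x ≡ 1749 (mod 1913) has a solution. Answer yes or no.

no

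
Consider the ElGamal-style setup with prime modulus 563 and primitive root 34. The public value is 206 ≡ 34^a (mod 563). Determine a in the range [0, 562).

Baby-step giant-step with m = ceil(sqrt(562)) = 24.
Baby table (34^j mod 563 for j=0..23):
  0:1  1:34  2:30  3:457  4:337  5:198  6:539  7:310
  8:406  9:292  10:357  11:315  12:13  13:442  14:390  15:311
  16:440  17:322  18:251  19:89  20:211  21:418  22:137  23:154
Giant step factor: 34^(-24) ≡ 10 (mod 563).
Scan 206·10^i mod 563 for i = 0, 1, …:
  i=0: 206   i=1: 371   i=2: 332   i=3: 505
  i=4: 546   i=5: 393   i=6: 552   i=7: 453
  i=8: 26   i=9: 260   i=10: 348   i=11: 102
  i=12: 457
Match at i=12, j=3: a = 12·24 + 3 = 291.

291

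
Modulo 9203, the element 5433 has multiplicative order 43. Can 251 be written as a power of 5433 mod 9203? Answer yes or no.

yes

251 ∈ ⟨5433⟩ iff 251^43 ≡ 1 (mod 9203), since |⟨5433⟩| = 43.
251^43 mod 9203 = 1.
Since 1 = 1, 251 lies in the subgroup.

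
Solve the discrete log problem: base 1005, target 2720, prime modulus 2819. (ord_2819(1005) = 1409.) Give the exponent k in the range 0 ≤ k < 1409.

Baby-step giant-step with m = ceil(sqrt(1409)) = 38.
Baby table (1005^j mod 2819 for j=0..37):
  0:1  1:1005  2:823  3:1148  4:769  5:439  6:1431  7:465
  8:2190  9:2130  10:1029  11:2391  12:1167  13:131  14:1981  15:691
  16:981  17:2074  18:1129  19:1407  20:1716  21:2171  22:2768  23:2306
  24:312  25:651  26:247  27:163  28:313  29:1656  30:1070  31:1311
  32:1082  33:2095  34:2501  35:1776  36:453  37:1406
Giant step factor: 1005^(-38) ≡ 1015 (mod 2819).
Scan 2720·1015^i mod 2819 for i = 0, 1, …:
  i=0: 2720   i=1: 999   i=2: 1964   i=3: 427
  i=4: 2098   i=5: 1125   i=6: 180   i=7: 2284
  i=8: 1042   i=9: 505     …   i=28: 1950
  i=29: 312
Match at i=29, j=24: k = 29·38 + 24 = 1126.

1126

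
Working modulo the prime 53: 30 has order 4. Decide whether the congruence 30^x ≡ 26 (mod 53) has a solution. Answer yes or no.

no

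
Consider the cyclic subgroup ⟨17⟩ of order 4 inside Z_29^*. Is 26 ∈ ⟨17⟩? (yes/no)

26 ∈ ⟨17⟩ iff 26^4 ≡ 1 (mod 29), since |⟨17⟩| = 4.
26^4 mod 29 = 23.
Since 23 ≠ 1, 26 does not lie in the subgroup.

no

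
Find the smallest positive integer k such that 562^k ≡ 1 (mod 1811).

The order of 562 must divide p − 1 = 1810 = 2 · 5 · 181.
Divisors: 1, 2, 5, 10, 181, 362, 905, 1810.
Check each in increasing order: 562^1 ≡ 562;  562^2 ≡ 730;  562^5 ≡ 1108;  562^10 ≡ 1617;  562^181 ≡ 771;  562^362 ≡ 433;  562^905 ≡ 1810;  562^1810 ≡ 1.
Smallest exponent giving 1 is 1810.

1810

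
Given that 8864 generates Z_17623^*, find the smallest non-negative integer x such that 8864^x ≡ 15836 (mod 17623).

1385

Baby-step giant-step with m = ceil(sqrt(17622)) = 133.
Baby table (8864^j mod 17623 for j=0..132):
  0:1  1:8864  2:7162  3:5922  4:11314  5:12426  6:314  7:16485
  8:10747  9:9093  10:10373  11:7081  12:10481  13:12751  14:8565  15:276
  16:14490  17:2936  18:13156  19:3393  20:10714  21:16172  22:3126  23:5508
  24:7202  25:8022  26:15826  27:2584  28:12299  29:2458  30:5684  31:16442
  32:17301  33:718  34:2449  35:14023  36:4853  37:16872  38:4630  39:13976
  40:11197  41:15095  42:8264  43:10908  44:8734  45:337  46:8881  47:16866
  48:4315  49:6250  50:10911  51:80  52:4200  53:9024  54:15562  55:6347
  56:7192  57:7497  58:14698  59:13856  60:4897  61:1559  62:2544  63:10199
  64:15569  65:15526  66:4457  67:13705  68:5781  69:12723  70:7095  71:11216
  72:7281  73:3358  74:65  75:12224  76:7332  77:14847  78:12867  79:14655
  80:2787  81:14145  82:11258  83:9486  84:4571  85:2067  86:11591  87:534
  88:10412  89:317  90:7831  91:14610  92:9236  93:9069  94:9113  95:11423
  96:9337  97:5560  98:9932  99:10363  100:6556  101:9353  102:6400  103:1163
  104:17000  105:11350  106:14316  107:11424  108:578  109:12722  110:15854  111:4054
  112:1359  113:9667  114:5262  115:11910  116:8470  117:4100  118:3774  119:4282
  120:13329  121:3664  122:16130  123:921  124:4295  125:5200  126:8655  127:5001
  128:7019  129:7226  130:9282  131:11484  132:3728
Giant step factor: 8864^(-133) ≡ 13819 (mod 17623).
Scan 15836·13819^i mod 17623 for i = 0, 1, …:
  i=0: 15836   i=1: 12893   i=2: 17460   i=3: 3247
  i=4: 2135   i=5: 2663   i=6: 3173   i=7: 1663
  i=8: 605   i=9: 7193   i=10: 6347
Match at i=10, j=55: x = 10·133 + 55 = 1385.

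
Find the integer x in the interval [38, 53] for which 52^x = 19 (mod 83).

39

Compute 52^38 mod 83 = 69, then multiply by 52 repeatedly:
  52^38=69  52^39=19
Found 19 at exponent 39.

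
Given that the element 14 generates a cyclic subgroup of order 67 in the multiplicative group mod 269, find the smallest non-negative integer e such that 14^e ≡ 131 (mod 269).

21

Successive powers of 14 modulo 269:
  14^0=1  14^1=14  14^2=196  14^3=54  14^4=218  14^5=93
  14^6=226  14^7=205  14^8=180  14^9=99  14^10=41  14^11=36
  14^12=235  14^13=62  14^14=61  14^15=47  14^16=120  14^17=66
  14^18=117  14^19=24  14^20=67  14^21=131
So 14^21 ≡ 131 (mod 269), giving e = 21.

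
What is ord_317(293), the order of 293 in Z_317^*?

158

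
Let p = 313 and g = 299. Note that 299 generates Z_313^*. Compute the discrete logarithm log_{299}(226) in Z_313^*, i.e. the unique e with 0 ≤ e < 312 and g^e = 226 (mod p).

34

Baby-step giant-step with m = ceil(sqrt(312)) = 18.
Baby table (299^j mod 313 for j=0..17):
  0:1  1:299  2:196  3:73  4:230  5:223  6:8  7:201
  8:3  9:271  10:275  11:219  12:64  13:43  14:24  15:290
  16:9  17:187
Giant step factor: 299^(-18) ≡ 151 (mod 313).
Scan 226·151^i mod 313 for i = 0, 1, …:
  i=0: 226   i=1: 9
Match at i=1, j=16: e = 1·18 + 16 = 34.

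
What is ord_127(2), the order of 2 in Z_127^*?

7

The order of 2 must divide p − 1 = 126 = 2 · 3^2 · 7.
Divisors: 1, 2, 3, 6, 7, 9, 14, 18, 21, 42, 63, 126.
Check each in increasing order: 2^1 ≡ 2;  2^2 ≡ 4;  2^3 ≡ 8;  2^6 ≡ 64;  2^7 ≡ 1.
Smallest exponent giving 1 is 7.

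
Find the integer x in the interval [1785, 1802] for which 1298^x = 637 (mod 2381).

Compute 1298^1785 mod 2381 = 2312, then multiply by 1298 repeatedly:
  1298^1785=2312  1298^1786=916  1298^1787=849  1298^1788=1980  1298^1789=941
  1298^1790=2346  1298^1791=2190  1298^1792=2087  1298^1793=1729  1298^1794=1340
  1298^1795=1190  1298^1796=1732  1298^1797=472  1298^1798=739  1298^1799=2060
  1298^1800=17  1298^1801=637
Found 637 at exponent 1801.

1801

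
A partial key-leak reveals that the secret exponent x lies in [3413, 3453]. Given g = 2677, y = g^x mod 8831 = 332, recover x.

Compute 2677^3413 mod 8831 = 4241, then multiply by 2677 repeatedly:
  2677^3413=4241  2677^3414=5322  2677^3415=2591  2677^3416=3772  2677^3417=3811
  2677^3418=2242  2677^3419=5585  2677^3420=162  2677^3421=955  2677^3422=4376
  2677^3423=4646  2677^3424=3294  2677^3425=4700  2677^3426=6556  2677^3427=3215
  2677^3428=5161  2677^3429=4313  2677^3430=3784  2677^3431=611  2677^3432=1912
  2677^3433=5275  2677^3434=406  2677^3435=649  2677^3436=6497  2677^3437=4230
  2677^3438=2368  2677^3439=7309  2677^3440=5528  2677^3441=6531  2677^3442=6938
  2677^3443=1433  2677^3444=3487  2677^3445=332
Found 332 at exponent 3445.

3445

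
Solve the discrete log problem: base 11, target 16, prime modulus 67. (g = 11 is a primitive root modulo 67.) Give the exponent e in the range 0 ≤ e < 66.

Baby-step giant-step with m = ceil(sqrt(66)) = 9.
Baby table (11^j mod 67 for j=0..8):
  0:1  1:11  2:54  3:58  4:35  5:50  6:14  7:20
  8:19
Giant step factor: 11^(-9) ≡ 42 (mod 67).
Scan 16·42^i mod 67 for i = 0, 1, …:
  i=0: 16   i=1: 2   i=2: 17   i=3: 44
  i=4: 39   i=5: 30   i=6: 54
Match at i=6, j=2: e = 6·9 + 2 = 56.

56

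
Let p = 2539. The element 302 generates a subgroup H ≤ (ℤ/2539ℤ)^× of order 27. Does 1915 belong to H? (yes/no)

yes

1915 ∈ ⟨302⟩ iff 1915^27 ≡ 1 (mod 2539), since |⟨302⟩| = 27.
1915^27 mod 2539 = 1.
Since 1 = 1, 1915 lies in the subgroup.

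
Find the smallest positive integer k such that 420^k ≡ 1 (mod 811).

270

The order of 420 must divide p − 1 = 810 = 2 · 3^4 · 5.
Divisors: 1, 2, 3, 5, 6, 9, 10, 15, 18, 27, 30, 45, 54, 81, 90, 135, 162, 270, 405, 810.
Check each in increasing order: 420^1 ≡ 420;  420^2 ≡ 413;  420^3 ≡ 717;  420^5 ≡ 106;  420^6 ≡ 726;  420^9 ≡ 691;  420^10 ≡ 693;  420^15 ≡ 468;  420^18 ≡ 613;  420^27 ≡ 241;  420^30 ≡ 54;  420^45 ≡ 131;  420^54 ≡ 500;  420^81 ≡ 472;  420^90 ≡ 130;  420^135 ≡ 810;  420^162 ≡ 570;  420^270 ≡ 1.
Smallest exponent giving 1 is 270.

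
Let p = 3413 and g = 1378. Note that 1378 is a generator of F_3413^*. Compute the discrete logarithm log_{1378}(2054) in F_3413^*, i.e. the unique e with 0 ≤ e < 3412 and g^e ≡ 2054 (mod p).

Baby-step giant-step with m = ceil(sqrt(3412)) = 59.
Baby table (1378^j mod 3413 for j=0..58):
  0:1  1:1378  2:1256  3:377  4:730  5:2518  6:2196  7:2170
  8:472  9:1946  10:2383  11:468  12:3260  13:772  14:2373  15:340
  16:939  17:415  18:1899  19:2464  20:2870  21:2606  22:592  23:69
  24:2931  25:1339  26:2122  27:2588  28:3092  29:1352  30:2971  31:1851
  32:1167  33:603  34:1575  35:3095  36:2073  37:3326  38:2982  39:3357
  40:1331  41:1337  42:2779  43:76  44:2338  45:3305  46:1348  47:872
  48:240  49:3072  50:1096  51:1742  52:1137  53:219  54:1438  55:2024
  56:651  57:2872  58:1949
Giant step factor: 1378^(-59) ≡ 3170 (mod 3413).
Scan 2054·3170^i mod 3413 for i = 0, 1, …:
  i=0: 2054   i=1: 2589   i=2: 2278   i=3: 2765
  i=4: 466   i=5: 2804   i=6: 1228   i=7: 1940
  i=8: 2987   i=9: 1128     …   i=20: 2698
  i=21: 3095
Match at i=21, j=35: e = 21·59 + 35 = 1274.

1274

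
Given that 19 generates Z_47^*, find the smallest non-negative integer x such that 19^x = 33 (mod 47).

19

Successive powers of 19 modulo 47:
  19^0=1  19^1=19  19^2=32  19^3=44  19^4=37  19^5=45
  19^6=9  19^7=30  19^8=6  19^9=20  19^10=4  19^11=29
  19^12=34  19^13=35  19^14=7  19^15=39  19^16=36  19^17=26
  19^18=24  19^19=33
So 19^19 ≡ 33 (mod 47), giving x = 19.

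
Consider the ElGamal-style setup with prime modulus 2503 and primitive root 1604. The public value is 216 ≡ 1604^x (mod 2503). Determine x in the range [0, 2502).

Baby-step giant-step with m = ceil(sqrt(2502)) = 51.
Baby table (1604^j mod 2503 for j=0..50):
  0:1  1:1604  2:2235  3:644  4:1740  5:115  6:1741  7:1719
  8:1473  9:2363  10:710  11:2478  12:2451  13:1694  14:1421  15:1554
  16:2131  17:1529  18:2079  19:720  20:997  21:2274  22:625  23:1300
  24:201  25:2020  26:1198  27:1791  28:1823  29:588  30:2024  31:105
  32:719  33:1896  34:39  35:2484  36:2063  37:86  38:279  39:1982
  40:318  41:1963  42:2381  43:2049  44:157  45:1528  46:475  47:988
  48:353  49:534  50:510
Giant step factor: 1604^(-51) ≡ 210 (mod 2503).
Scan 216·210^i mod 2503 for i = 0, 1, …:
  i=0: 216   i=1: 306   i=2: 1685   i=3: 927
  i=4: 1939   i=5: 1704   i=6: 2414   i=7: 1334
  i=8: 2307   i=9: 1391   i=10: 1762   i=11: 2079
Match at i=11, j=18: x = 11·51 + 18 = 579.

579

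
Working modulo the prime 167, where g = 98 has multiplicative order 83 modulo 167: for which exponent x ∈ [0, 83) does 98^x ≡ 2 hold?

Successive powers of 98 modulo 167:
  98^0=1  98^1=98  98^2=85  98^3=147  98^4=44  98^5=137
  98^6=66  98^7=122  98^8=99  98^9=16  98^10=65  98^11=24
  98^12=14  98^13=36  98^14=21  98^15=54  98^16=115  98^17=81
  98^18=89  98^19=38  98^20=50  98^21=57  98^22=75  98^23=2
So 98^23 ≡ 2 (mod 167), giving x = 23.

23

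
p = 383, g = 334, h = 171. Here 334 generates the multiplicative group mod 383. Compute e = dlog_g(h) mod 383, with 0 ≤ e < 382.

Baby-step giant-step with m = ceil(sqrt(382)) = 20.
Baby table (334^j mod 383 for j=0..19):
  0:1  1:334  2:103  3:315  4:268  5:273  6:28  7:160
  8:203  9:11  10:227  11:367  12:18  13:267  14:322  15:308
  16:228  17:318  18:121  19:199
Giant step factor: 334^(-20) ≡ 346 (mod 383).
Scan 171·346^i mod 383 for i = 0, 1, …:
  i=0: 171   i=1: 184   i=2: 86   i=3: 265
  i=4: 153   i=5: 84   i=6: 339   i=7: 96
  i=8: 278   i=9: 55   i=10: 263   i=11: 227
Match at i=11, j=10: e = 11·20 + 10 = 230.

230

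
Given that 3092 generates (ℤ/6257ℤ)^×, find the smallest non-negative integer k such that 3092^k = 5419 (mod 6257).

1619

Baby-step giant-step with m = ceil(sqrt(6256)) = 80.
Baby table (3092^j mod 6257 for j=0..79):
  0:1  1:3092  2:6025  3:2211  4:3768  5:122  6:1804  7:2981
  8:691  9:2935  10:2370  11:1093  12:776  13:2961  14:1421  15:1318
  16:1949  17:817  18:4593  19:4423  20:4371  21:12  22:5819  23:3473
  24:1504  25:1417  26:1464  27:2877  28:4487  29:2035  30:3935  31:3412
  32:602  33:3055  34:4247  35:4538  36:3302  37:4617  38:3547  39:5060
  40:3020  41:2396  42:144  43:1001  44:4134  45:5534  46:4490  47:5054
  48:3239  49:3788  50:5649  51:3421  52:3402  53:967  54:5375  55:908
  56:4400  57:2082  58:5348  59:5022  60:4407  61:4955  62:3724  63:1728
  64:5755  65:5809  66:3838  67:3824  68:4335  69:1326  70:1657  71:5218
  72:3510  73:3282  74:5347  75:1930  76:4639  77:2744  78:6213  79:1606
Giant step factor: 3092^(-80) ≡ 833 (mod 6257).
Scan 5419·833^i mod 6257 for i = 0, 1, …:
  i=0: 5419   i=1: 2730   i=2: 2799   i=3: 3963
  i=4: 3740   i=5: 5691   i=6: 4054   i=7: 4459
  i=8: 3946   i=9: 2093     …   i=19: 5729
  i=20: 4423
Match at i=20, j=19: k = 20·80 + 19 = 1619.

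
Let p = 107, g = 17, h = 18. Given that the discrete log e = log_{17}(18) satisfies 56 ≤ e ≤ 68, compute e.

67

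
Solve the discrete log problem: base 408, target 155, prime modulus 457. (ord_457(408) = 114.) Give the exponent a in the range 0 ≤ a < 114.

71

Baby-step giant-step with m = ceil(sqrt(114)) = 11.
Baby table (408^j mod 457 for j=0..10):
  0:1  1:408  2:116  3:257  4:203  5:107  6:241  7:73
  8:79  9:242  10:24
Giant step factor: 408^(-11) ≡ 75 (mod 457).
Scan 155·75^i mod 457 for i = 0, 1, …:
  i=0: 155   i=1: 200   i=2: 376   i=3: 323
  i=4: 4   i=5: 300   i=6: 107
Match at i=6, j=5: a = 6·11 + 5 = 71.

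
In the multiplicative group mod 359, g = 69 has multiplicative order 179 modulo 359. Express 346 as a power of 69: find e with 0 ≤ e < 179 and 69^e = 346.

81

Baby-step giant-step with m = ceil(sqrt(179)) = 14.
Baby table (69^j mod 359 for j=0..13):
  0:1  1:69  2:94  3:24  4:220  5:102  6:217  7:254
  8:294  9:182  10:352  11:235  12:60  13:191
Giant step factor: 69^(-14) ≡ 107 (mod 359).
Scan 346·107^i mod 359 for i = 0, 1, …:
  i=0: 346   i=1: 45   i=2: 148   i=3: 40
  i=4: 331   i=5: 235
Match at i=5, j=11: e = 5·14 + 11 = 81.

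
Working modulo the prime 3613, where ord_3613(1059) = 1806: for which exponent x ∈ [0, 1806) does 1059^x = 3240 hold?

Baby-step giant-step with m = ceil(sqrt(1806)) = 43.
Baby table (1059^j mod 3613 for j=0..42):
  0:1  1:1059  2:1451  3:1084  4:2635  5:1229  6:831  7:2070
  8:2652  9:1167  10:207  11:2433  12:478  13:382  14:3495  15:1493
  16:2206  17:2156  18:3401  19:3111  20:3106  21:1424  22:1395  23:3201
  24:865  25:1946  26:1404  27:1893  28:3085  29:863  30:3441  31:2115
  32:3338  33:1428  34:2018  35:1779  36:1588  37:1647  38:2707  39:1604
  40:526  41:632  42:883
Giant step factor: 1059^(-43) ≡ 577 (mod 3613).
Scan 3240·577^i mod 3613 for i = 0, 1, …:
  i=0: 3240   i=1: 1559   i=2: 3519   i=3: 3570
  i=4: 480   i=5: 2372   i=6: 2930   i=7: 3339
  i=8: 874   i=9: 2091     …   i=36: 685
  i=37: 1428
Match at i=37, j=33: x = 37·43 + 33 = 1624.

1624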